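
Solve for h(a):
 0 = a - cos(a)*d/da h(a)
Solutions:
 h(a) = C1 + Integral(a/cos(a), a)


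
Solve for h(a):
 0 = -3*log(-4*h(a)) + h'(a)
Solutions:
 -Integral(1/(log(-_y) + 2*log(2)), (_y, h(a)))/3 = C1 - a


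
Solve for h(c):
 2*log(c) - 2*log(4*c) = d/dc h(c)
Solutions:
 h(c) = C1 - 4*c*log(2)


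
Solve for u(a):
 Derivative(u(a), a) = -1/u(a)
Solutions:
 u(a) = -sqrt(C1 - 2*a)
 u(a) = sqrt(C1 - 2*a)


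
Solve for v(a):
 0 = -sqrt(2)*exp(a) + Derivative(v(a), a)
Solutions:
 v(a) = C1 + sqrt(2)*exp(a)


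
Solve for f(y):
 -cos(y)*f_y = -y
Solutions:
 f(y) = C1 + Integral(y/cos(y), y)


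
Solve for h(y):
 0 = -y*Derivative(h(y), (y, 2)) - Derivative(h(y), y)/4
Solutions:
 h(y) = C1 + C2*y^(3/4)


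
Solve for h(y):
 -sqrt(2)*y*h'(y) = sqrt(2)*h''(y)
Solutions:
 h(y) = C1 + C2*erf(sqrt(2)*y/2)


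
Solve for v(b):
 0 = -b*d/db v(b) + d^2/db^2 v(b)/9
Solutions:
 v(b) = C1 + C2*erfi(3*sqrt(2)*b/2)


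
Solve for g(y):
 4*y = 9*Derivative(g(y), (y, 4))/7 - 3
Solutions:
 g(y) = C1 + C2*y + C3*y^2 + C4*y^3 + 7*y^5/270 + 7*y^4/72


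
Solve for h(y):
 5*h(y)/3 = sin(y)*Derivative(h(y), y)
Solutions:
 h(y) = C1*(cos(y) - 1)^(5/6)/(cos(y) + 1)^(5/6)


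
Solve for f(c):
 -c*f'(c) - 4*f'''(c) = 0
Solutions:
 f(c) = C1 + Integral(C2*airyai(-2^(1/3)*c/2) + C3*airybi(-2^(1/3)*c/2), c)


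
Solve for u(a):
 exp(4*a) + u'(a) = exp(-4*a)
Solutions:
 u(a) = C1 - cosh(4*a)/2


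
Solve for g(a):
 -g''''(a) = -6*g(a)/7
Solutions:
 g(a) = C1*exp(-6^(1/4)*7^(3/4)*a/7) + C2*exp(6^(1/4)*7^(3/4)*a/7) + C3*sin(6^(1/4)*7^(3/4)*a/7) + C4*cos(6^(1/4)*7^(3/4)*a/7)


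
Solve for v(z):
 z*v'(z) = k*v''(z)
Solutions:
 v(z) = C1 + C2*erf(sqrt(2)*z*sqrt(-1/k)/2)/sqrt(-1/k)


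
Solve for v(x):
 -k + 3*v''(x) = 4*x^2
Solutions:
 v(x) = C1 + C2*x + k*x^2/6 + x^4/9


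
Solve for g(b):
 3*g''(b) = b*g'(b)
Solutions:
 g(b) = C1 + C2*erfi(sqrt(6)*b/6)


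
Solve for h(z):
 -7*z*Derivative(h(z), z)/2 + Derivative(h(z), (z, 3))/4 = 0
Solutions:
 h(z) = C1 + Integral(C2*airyai(14^(1/3)*z) + C3*airybi(14^(1/3)*z), z)


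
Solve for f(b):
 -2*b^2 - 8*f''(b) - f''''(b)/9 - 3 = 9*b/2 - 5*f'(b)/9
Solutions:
 f(b) = C1 + C2*exp(2^(1/3)*b*(-2^(1/3)*(5 + 7*sqrt(1129))^(1/3)/4 + 12/(5 + 7*sqrt(1129))^(1/3)))*sin(2^(1/3)*sqrt(3)*b*(12/(5 + 7*sqrt(1129))^(1/3) + 2^(1/3)*(5 + 7*sqrt(1129))^(1/3)/4)) + C3*exp(2^(1/3)*b*(-2^(1/3)*(5 + 7*sqrt(1129))^(1/3)/4 + 12/(5 + 7*sqrt(1129))^(1/3)))*cos(2^(1/3)*sqrt(3)*b*(12/(5 + 7*sqrt(1129))^(1/3) + 2^(1/3)*(5 + 7*sqrt(1129))^(1/3)/4)) + C4*exp(2^(1/3)*b*(-24/(5 + 7*sqrt(1129))^(1/3) + 2^(1/3)*(5 + 7*sqrt(1129))^(1/3)/2)) + 6*b^3/5 + 5589*b^2/100 + 201879*b/125


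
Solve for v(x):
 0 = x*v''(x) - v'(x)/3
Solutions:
 v(x) = C1 + C2*x^(4/3)


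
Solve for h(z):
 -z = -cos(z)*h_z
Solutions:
 h(z) = C1 + Integral(z/cos(z), z)


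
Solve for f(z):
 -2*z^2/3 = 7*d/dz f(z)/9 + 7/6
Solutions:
 f(z) = C1 - 2*z^3/7 - 3*z/2


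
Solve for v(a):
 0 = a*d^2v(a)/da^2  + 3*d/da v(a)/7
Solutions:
 v(a) = C1 + C2*a^(4/7)


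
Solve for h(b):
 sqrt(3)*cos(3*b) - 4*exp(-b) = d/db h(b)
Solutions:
 h(b) = C1 + sqrt(3)*sin(3*b)/3 + 4*exp(-b)


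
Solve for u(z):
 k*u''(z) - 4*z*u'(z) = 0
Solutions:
 u(z) = C1 + C2*erf(sqrt(2)*z*sqrt(-1/k))/sqrt(-1/k)


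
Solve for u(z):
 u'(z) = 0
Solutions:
 u(z) = C1


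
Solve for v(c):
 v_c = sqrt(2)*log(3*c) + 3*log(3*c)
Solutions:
 v(c) = C1 + sqrt(2)*c*log(c) + 3*c*log(c) - 3*c - sqrt(2)*c + c*log(3^(sqrt(2) + 3))


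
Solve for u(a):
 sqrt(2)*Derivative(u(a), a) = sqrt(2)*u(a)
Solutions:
 u(a) = C1*exp(a)


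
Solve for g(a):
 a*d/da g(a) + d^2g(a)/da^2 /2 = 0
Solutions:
 g(a) = C1 + C2*erf(a)


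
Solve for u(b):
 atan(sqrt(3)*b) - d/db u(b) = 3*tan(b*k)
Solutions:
 u(b) = C1 + b*atan(sqrt(3)*b) - 3*Piecewise((-log(cos(b*k))/k, Ne(k, 0)), (0, True)) - sqrt(3)*log(3*b^2 + 1)/6


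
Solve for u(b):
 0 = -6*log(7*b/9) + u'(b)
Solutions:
 u(b) = C1 + 6*b*log(b) - 6*b + b*log(117649/531441)


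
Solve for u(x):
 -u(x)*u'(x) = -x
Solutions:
 u(x) = -sqrt(C1 + x^2)
 u(x) = sqrt(C1 + x^2)


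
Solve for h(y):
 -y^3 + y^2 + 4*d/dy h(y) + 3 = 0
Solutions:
 h(y) = C1 + y^4/16 - y^3/12 - 3*y/4


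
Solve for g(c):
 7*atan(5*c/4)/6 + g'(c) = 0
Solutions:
 g(c) = C1 - 7*c*atan(5*c/4)/6 + 7*log(25*c^2 + 16)/15


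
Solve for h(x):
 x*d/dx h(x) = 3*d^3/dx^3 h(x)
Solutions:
 h(x) = C1 + Integral(C2*airyai(3^(2/3)*x/3) + C3*airybi(3^(2/3)*x/3), x)


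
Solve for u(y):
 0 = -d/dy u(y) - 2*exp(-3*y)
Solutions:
 u(y) = C1 + 2*exp(-3*y)/3


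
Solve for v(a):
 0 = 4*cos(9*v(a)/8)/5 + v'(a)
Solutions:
 4*a/5 - 4*log(sin(9*v(a)/8) - 1)/9 + 4*log(sin(9*v(a)/8) + 1)/9 = C1


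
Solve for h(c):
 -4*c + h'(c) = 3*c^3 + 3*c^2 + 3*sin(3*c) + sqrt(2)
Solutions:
 h(c) = C1 + 3*c^4/4 + c^3 + 2*c^2 + sqrt(2)*c - cos(3*c)


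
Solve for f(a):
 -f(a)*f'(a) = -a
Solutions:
 f(a) = -sqrt(C1 + a^2)
 f(a) = sqrt(C1 + a^2)


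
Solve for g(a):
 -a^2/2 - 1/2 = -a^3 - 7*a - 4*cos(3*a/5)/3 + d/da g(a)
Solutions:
 g(a) = C1 + a^4/4 - a^3/6 + 7*a^2/2 - a/2 + 20*sin(3*a/5)/9


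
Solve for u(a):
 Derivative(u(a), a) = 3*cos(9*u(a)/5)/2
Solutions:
 -3*a/2 - 5*log(sin(9*u(a)/5) - 1)/18 + 5*log(sin(9*u(a)/5) + 1)/18 = C1


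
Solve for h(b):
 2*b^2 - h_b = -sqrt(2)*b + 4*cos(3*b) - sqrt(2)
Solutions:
 h(b) = C1 + 2*b^3/3 + sqrt(2)*b^2/2 + sqrt(2)*b - 4*sin(3*b)/3


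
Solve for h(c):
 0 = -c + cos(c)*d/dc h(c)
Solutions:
 h(c) = C1 + Integral(c/cos(c), c)


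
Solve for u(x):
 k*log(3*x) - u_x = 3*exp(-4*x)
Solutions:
 u(x) = C1 + k*x*log(x) + k*x*(-1 + log(3)) + 3*exp(-4*x)/4


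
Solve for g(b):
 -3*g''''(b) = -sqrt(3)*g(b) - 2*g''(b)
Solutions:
 g(b) = C1*exp(-sqrt(3)*b*sqrt(1 + sqrt(1 + 3*sqrt(3)))/3) + C2*exp(sqrt(3)*b*sqrt(1 + sqrt(1 + 3*sqrt(3)))/3) + C3*sin(sqrt(3)*b*sqrt(-1 + sqrt(1 + 3*sqrt(3)))/3) + C4*cosh(sqrt(3)*b*sqrt(1 - sqrt(1 + 3*sqrt(3)))/3)


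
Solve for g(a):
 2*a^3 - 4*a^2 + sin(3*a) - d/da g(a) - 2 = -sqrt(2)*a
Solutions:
 g(a) = C1 + a^4/2 - 4*a^3/3 + sqrt(2)*a^2/2 - 2*a - cos(3*a)/3


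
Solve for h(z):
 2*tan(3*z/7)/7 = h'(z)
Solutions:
 h(z) = C1 - 2*log(cos(3*z/7))/3


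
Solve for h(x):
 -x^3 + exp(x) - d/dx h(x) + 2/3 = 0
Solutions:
 h(x) = C1 - x^4/4 + 2*x/3 + exp(x)


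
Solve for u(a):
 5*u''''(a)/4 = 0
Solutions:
 u(a) = C1 + C2*a + C3*a^2 + C4*a^3


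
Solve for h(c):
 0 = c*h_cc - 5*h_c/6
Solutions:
 h(c) = C1 + C2*c^(11/6)


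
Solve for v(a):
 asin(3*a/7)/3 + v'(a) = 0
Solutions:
 v(a) = C1 - a*asin(3*a/7)/3 - sqrt(49 - 9*a^2)/9


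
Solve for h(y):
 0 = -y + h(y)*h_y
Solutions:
 h(y) = -sqrt(C1 + y^2)
 h(y) = sqrt(C1 + y^2)


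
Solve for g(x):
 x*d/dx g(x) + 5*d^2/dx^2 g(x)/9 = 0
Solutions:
 g(x) = C1 + C2*erf(3*sqrt(10)*x/10)


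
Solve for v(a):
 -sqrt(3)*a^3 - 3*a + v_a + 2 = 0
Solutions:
 v(a) = C1 + sqrt(3)*a^4/4 + 3*a^2/2 - 2*a


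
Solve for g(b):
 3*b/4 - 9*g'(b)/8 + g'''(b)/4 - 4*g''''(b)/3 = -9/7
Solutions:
 g(b) = C1 + C2*exp(b*((24*sqrt(5178) + 1727)^(-1/3) + 2 + (24*sqrt(5178) + 1727)^(1/3))/32)*sin(sqrt(3)*b*(-(24*sqrt(5178) + 1727)^(1/3) + (24*sqrt(5178) + 1727)^(-1/3))/32) + C3*exp(b*((24*sqrt(5178) + 1727)^(-1/3) + 2 + (24*sqrt(5178) + 1727)^(1/3))/32)*cos(sqrt(3)*b*(-(24*sqrt(5178) + 1727)^(1/3) + (24*sqrt(5178) + 1727)^(-1/3))/32) + C4*exp(b*(-(24*sqrt(5178) + 1727)^(1/3) - 1/(24*sqrt(5178) + 1727)^(1/3) + 1)/16) + b^2/3 + 8*b/7


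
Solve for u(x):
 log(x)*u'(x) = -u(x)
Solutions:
 u(x) = C1*exp(-li(x))


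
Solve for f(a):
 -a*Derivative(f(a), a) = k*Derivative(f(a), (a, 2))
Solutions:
 f(a) = C1 + C2*sqrt(k)*erf(sqrt(2)*a*sqrt(1/k)/2)


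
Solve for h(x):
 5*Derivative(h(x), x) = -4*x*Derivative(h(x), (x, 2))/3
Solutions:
 h(x) = C1 + C2/x^(11/4)


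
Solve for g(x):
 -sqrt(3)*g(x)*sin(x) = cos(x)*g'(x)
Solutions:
 g(x) = C1*cos(x)^(sqrt(3))


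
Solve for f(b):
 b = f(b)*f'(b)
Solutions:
 f(b) = -sqrt(C1 + b^2)
 f(b) = sqrt(C1 + b^2)


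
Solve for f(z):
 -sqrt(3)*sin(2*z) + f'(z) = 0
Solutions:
 f(z) = C1 - sqrt(3)*cos(2*z)/2


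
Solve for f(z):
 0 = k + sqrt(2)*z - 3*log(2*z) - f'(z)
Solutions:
 f(z) = C1 + k*z + sqrt(2)*z^2/2 - 3*z*log(z) - z*log(8) + 3*z


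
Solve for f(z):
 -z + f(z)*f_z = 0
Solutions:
 f(z) = -sqrt(C1 + z^2)
 f(z) = sqrt(C1 + z^2)


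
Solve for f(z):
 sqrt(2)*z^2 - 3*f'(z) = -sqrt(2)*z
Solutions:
 f(z) = C1 + sqrt(2)*z^3/9 + sqrt(2)*z^2/6


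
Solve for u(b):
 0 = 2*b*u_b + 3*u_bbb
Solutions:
 u(b) = C1 + Integral(C2*airyai(-2^(1/3)*3^(2/3)*b/3) + C3*airybi(-2^(1/3)*3^(2/3)*b/3), b)


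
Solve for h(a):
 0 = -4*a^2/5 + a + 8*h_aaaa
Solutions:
 h(a) = C1 + C2*a + C3*a^2 + C4*a^3 + a^6/3600 - a^5/960


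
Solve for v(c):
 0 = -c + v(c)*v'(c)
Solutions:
 v(c) = -sqrt(C1 + c^2)
 v(c) = sqrt(C1 + c^2)


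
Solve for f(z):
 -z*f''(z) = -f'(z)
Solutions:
 f(z) = C1 + C2*z^2


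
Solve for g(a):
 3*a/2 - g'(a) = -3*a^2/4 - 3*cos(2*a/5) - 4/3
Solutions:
 g(a) = C1 + a^3/4 + 3*a^2/4 + 4*a/3 + 15*sin(2*a/5)/2


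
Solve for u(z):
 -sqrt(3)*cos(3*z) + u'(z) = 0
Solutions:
 u(z) = C1 + sqrt(3)*sin(3*z)/3


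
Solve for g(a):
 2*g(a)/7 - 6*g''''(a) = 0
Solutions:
 g(a) = C1*exp(-21^(3/4)*a/21) + C2*exp(21^(3/4)*a/21) + C3*sin(21^(3/4)*a/21) + C4*cos(21^(3/4)*a/21)


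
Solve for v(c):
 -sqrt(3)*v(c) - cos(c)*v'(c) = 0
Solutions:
 v(c) = C1*(sin(c) - 1)^(sqrt(3)/2)/(sin(c) + 1)^(sqrt(3)/2)


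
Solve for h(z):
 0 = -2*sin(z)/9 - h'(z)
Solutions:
 h(z) = C1 + 2*cos(z)/9


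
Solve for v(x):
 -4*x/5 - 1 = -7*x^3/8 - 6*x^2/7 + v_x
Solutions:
 v(x) = C1 + 7*x^4/32 + 2*x^3/7 - 2*x^2/5 - x


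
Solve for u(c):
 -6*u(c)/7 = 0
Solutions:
 u(c) = 0


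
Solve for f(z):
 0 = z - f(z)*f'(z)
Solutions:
 f(z) = -sqrt(C1 + z^2)
 f(z) = sqrt(C1 + z^2)


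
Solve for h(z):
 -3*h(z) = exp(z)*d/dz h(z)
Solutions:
 h(z) = C1*exp(3*exp(-z))


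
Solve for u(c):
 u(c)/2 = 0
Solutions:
 u(c) = 0


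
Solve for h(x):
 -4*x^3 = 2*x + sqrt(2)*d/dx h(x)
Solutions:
 h(x) = C1 - sqrt(2)*x^4/2 - sqrt(2)*x^2/2


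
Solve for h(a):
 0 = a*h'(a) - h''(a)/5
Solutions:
 h(a) = C1 + C2*erfi(sqrt(10)*a/2)


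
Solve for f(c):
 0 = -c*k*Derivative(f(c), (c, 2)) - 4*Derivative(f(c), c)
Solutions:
 f(c) = C1 + c^(((re(k) - 4)*re(k) + im(k)^2)/(re(k)^2 + im(k)^2))*(C2*sin(4*log(c)*Abs(im(k))/(re(k)^2 + im(k)^2)) + C3*cos(4*log(c)*im(k)/(re(k)^2 + im(k)^2)))


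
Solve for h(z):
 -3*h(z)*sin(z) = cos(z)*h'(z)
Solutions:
 h(z) = C1*cos(z)^3


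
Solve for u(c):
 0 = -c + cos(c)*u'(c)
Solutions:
 u(c) = C1 + Integral(c/cos(c), c)


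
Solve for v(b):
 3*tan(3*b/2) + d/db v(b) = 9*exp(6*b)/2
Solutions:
 v(b) = C1 + 3*exp(6*b)/4 + 2*log(cos(3*b/2))


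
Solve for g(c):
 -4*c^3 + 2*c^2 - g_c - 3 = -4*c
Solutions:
 g(c) = C1 - c^4 + 2*c^3/3 + 2*c^2 - 3*c


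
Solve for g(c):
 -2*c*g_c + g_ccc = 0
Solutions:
 g(c) = C1 + Integral(C2*airyai(2^(1/3)*c) + C3*airybi(2^(1/3)*c), c)


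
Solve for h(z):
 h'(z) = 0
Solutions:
 h(z) = C1


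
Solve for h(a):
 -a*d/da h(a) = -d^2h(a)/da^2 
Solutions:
 h(a) = C1 + C2*erfi(sqrt(2)*a/2)


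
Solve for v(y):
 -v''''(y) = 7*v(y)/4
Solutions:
 v(y) = (C1*sin(7^(1/4)*y/2) + C2*cos(7^(1/4)*y/2))*exp(-7^(1/4)*y/2) + (C3*sin(7^(1/4)*y/2) + C4*cos(7^(1/4)*y/2))*exp(7^(1/4)*y/2)


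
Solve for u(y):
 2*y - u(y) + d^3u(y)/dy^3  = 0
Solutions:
 u(y) = C3*exp(y) + 2*y + (C1*sin(sqrt(3)*y/2) + C2*cos(sqrt(3)*y/2))*exp(-y/2)


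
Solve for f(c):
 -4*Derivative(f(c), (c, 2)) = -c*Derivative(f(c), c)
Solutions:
 f(c) = C1 + C2*erfi(sqrt(2)*c/4)


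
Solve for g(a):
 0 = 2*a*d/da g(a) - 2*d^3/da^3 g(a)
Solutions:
 g(a) = C1 + Integral(C2*airyai(a) + C3*airybi(a), a)


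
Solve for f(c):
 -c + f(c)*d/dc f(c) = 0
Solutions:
 f(c) = -sqrt(C1 + c^2)
 f(c) = sqrt(C1 + c^2)


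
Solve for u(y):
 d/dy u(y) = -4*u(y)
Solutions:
 u(y) = C1*exp(-4*y)


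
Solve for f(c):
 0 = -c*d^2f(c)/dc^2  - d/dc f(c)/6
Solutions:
 f(c) = C1 + C2*c^(5/6)


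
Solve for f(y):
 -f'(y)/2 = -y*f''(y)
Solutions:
 f(y) = C1 + C2*y^(3/2)


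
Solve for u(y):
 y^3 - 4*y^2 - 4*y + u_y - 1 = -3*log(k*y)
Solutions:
 u(y) = C1 - y^4/4 + 4*y^3/3 + 2*y^2 - 3*y*log(k*y) + 4*y


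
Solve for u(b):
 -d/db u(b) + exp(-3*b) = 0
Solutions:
 u(b) = C1 - exp(-3*b)/3


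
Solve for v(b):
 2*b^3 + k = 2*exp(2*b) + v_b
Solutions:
 v(b) = C1 + b^4/2 + b*k - exp(2*b)


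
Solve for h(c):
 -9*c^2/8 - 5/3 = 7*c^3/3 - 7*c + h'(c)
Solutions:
 h(c) = C1 - 7*c^4/12 - 3*c^3/8 + 7*c^2/2 - 5*c/3


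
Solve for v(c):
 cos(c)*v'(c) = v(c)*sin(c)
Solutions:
 v(c) = C1/cos(c)


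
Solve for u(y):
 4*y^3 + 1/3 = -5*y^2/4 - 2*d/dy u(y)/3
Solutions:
 u(y) = C1 - 3*y^4/2 - 5*y^3/8 - y/2


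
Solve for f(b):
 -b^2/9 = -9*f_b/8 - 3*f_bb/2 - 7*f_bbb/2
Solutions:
 f(b) = C1 + 8*b^3/243 - 32*b^2/243 - 64*b/243 + (C2*sin(3*sqrt(6)*b/14) + C3*cos(3*sqrt(6)*b/14))*exp(-3*b/14)


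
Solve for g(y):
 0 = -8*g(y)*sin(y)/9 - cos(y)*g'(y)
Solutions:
 g(y) = C1*cos(y)^(8/9)


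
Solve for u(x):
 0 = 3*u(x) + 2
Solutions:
 u(x) = -2/3


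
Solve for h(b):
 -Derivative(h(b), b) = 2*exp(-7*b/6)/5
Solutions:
 h(b) = C1 + 12*exp(-7*b/6)/35


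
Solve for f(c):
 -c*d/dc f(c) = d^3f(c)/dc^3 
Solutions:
 f(c) = C1 + Integral(C2*airyai(-c) + C3*airybi(-c), c)


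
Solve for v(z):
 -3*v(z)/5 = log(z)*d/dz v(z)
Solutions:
 v(z) = C1*exp(-3*li(z)/5)


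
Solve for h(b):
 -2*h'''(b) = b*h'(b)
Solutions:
 h(b) = C1 + Integral(C2*airyai(-2^(2/3)*b/2) + C3*airybi(-2^(2/3)*b/2), b)


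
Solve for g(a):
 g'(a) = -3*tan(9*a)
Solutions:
 g(a) = C1 + log(cos(9*a))/3


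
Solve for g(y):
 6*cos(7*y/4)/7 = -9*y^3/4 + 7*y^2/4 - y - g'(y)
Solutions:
 g(y) = C1 - 9*y^4/16 + 7*y^3/12 - y^2/2 - 24*sin(7*y/4)/49


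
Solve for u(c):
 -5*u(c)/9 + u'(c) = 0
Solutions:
 u(c) = C1*exp(5*c/9)


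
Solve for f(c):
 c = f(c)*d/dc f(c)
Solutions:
 f(c) = -sqrt(C1 + c^2)
 f(c) = sqrt(C1 + c^2)


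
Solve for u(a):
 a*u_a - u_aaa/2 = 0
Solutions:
 u(a) = C1 + Integral(C2*airyai(2^(1/3)*a) + C3*airybi(2^(1/3)*a), a)


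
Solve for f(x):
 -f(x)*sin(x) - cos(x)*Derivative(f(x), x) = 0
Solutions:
 f(x) = C1*cos(x)


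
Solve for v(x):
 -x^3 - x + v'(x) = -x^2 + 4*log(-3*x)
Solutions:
 v(x) = C1 + x^4/4 - x^3/3 + x^2/2 + 4*x*log(-x) + 4*x*(-1 + log(3))


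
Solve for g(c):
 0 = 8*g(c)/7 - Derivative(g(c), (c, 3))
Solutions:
 g(c) = C3*exp(2*7^(2/3)*c/7) + (C1*sin(sqrt(3)*7^(2/3)*c/7) + C2*cos(sqrt(3)*7^(2/3)*c/7))*exp(-7^(2/3)*c/7)


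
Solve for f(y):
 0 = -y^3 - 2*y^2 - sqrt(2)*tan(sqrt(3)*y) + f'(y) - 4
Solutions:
 f(y) = C1 + y^4/4 + 2*y^3/3 + 4*y - sqrt(6)*log(cos(sqrt(3)*y))/3


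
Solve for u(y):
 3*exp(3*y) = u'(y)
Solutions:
 u(y) = C1 + exp(3*y)


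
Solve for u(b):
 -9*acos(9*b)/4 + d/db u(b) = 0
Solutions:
 u(b) = C1 + 9*b*acos(9*b)/4 - sqrt(1 - 81*b^2)/4


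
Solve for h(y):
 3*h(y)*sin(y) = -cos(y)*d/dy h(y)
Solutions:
 h(y) = C1*cos(y)^3


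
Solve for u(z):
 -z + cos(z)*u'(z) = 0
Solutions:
 u(z) = C1 + Integral(z/cos(z), z)


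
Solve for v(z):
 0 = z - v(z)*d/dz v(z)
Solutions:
 v(z) = -sqrt(C1 + z^2)
 v(z) = sqrt(C1 + z^2)


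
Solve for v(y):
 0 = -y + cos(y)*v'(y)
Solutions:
 v(y) = C1 + Integral(y/cos(y), y)


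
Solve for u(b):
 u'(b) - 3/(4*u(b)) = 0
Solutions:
 u(b) = -sqrt(C1 + 6*b)/2
 u(b) = sqrt(C1 + 6*b)/2


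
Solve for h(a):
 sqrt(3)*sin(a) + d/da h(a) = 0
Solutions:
 h(a) = C1 + sqrt(3)*cos(a)


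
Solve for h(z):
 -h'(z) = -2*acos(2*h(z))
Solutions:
 Integral(1/acos(2*_y), (_y, h(z))) = C1 + 2*z


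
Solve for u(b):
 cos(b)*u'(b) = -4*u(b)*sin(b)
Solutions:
 u(b) = C1*cos(b)^4


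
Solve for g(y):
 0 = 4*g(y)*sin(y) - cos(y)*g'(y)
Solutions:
 g(y) = C1/cos(y)^4


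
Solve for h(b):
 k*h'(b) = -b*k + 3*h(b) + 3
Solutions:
 h(b) = C1*exp(3*b/k) + b*k/3 + k^2/9 - 1


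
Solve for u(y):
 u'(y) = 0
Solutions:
 u(y) = C1


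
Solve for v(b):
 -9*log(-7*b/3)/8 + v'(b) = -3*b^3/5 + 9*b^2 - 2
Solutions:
 v(b) = C1 - 3*b^4/20 + 3*b^3 + 9*b*log(-b)/8 + b*(-25 - 9*log(3) + 9*log(7))/8


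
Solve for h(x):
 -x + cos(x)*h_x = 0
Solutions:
 h(x) = C1 + Integral(x/cos(x), x)


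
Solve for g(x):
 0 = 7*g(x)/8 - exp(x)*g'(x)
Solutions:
 g(x) = C1*exp(-7*exp(-x)/8)


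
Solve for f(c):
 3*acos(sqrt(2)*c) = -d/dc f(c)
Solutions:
 f(c) = C1 - 3*c*acos(sqrt(2)*c) + 3*sqrt(2)*sqrt(1 - 2*c^2)/2


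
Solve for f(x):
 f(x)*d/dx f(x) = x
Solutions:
 f(x) = -sqrt(C1 + x^2)
 f(x) = sqrt(C1 + x^2)


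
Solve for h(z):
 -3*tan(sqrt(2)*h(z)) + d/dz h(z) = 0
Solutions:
 h(z) = sqrt(2)*(pi - asin(C1*exp(3*sqrt(2)*z)))/2
 h(z) = sqrt(2)*asin(C1*exp(3*sqrt(2)*z))/2


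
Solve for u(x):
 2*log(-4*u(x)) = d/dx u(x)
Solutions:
 -Integral(1/(log(-_y) + 2*log(2)), (_y, u(x)))/2 = C1 - x


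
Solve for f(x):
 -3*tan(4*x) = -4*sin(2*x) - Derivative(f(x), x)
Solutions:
 f(x) = C1 - 3*log(cos(4*x))/4 + 2*cos(2*x)


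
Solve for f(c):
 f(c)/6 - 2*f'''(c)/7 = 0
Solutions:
 f(c) = C3*exp(126^(1/3)*c/6) + (C1*sin(14^(1/3)*3^(1/6)*c/4) + C2*cos(14^(1/3)*3^(1/6)*c/4))*exp(-126^(1/3)*c/12)


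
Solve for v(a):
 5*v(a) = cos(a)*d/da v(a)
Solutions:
 v(a) = C1*sqrt(sin(a) + 1)*(sin(a)^2 + 2*sin(a) + 1)/(sqrt(sin(a) - 1)*(sin(a)^2 - 2*sin(a) + 1))


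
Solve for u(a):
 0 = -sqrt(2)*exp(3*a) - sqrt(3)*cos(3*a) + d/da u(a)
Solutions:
 u(a) = C1 + sqrt(2)*exp(3*a)/3 + sqrt(3)*sin(3*a)/3


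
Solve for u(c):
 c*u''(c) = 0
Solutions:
 u(c) = C1 + C2*c


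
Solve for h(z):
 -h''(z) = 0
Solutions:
 h(z) = C1 + C2*z


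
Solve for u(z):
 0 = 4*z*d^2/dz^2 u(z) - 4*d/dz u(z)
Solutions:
 u(z) = C1 + C2*z^2


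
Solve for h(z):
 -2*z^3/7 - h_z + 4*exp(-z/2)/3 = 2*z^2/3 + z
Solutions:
 h(z) = C1 - z^4/14 - 2*z^3/9 - z^2/2 - 8*exp(-z/2)/3


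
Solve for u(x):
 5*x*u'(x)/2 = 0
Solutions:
 u(x) = C1


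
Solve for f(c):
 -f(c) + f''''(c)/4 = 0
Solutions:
 f(c) = C1*exp(-sqrt(2)*c) + C2*exp(sqrt(2)*c) + C3*sin(sqrt(2)*c) + C4*cos(sqrt(2)*c)


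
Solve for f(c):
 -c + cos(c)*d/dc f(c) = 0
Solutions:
 f(c) = C1 + Integral(c/cos(c), c)


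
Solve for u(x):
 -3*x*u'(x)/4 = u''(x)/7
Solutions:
 u(x) = C1 + C2*erf(sqrt(42)*x/4)


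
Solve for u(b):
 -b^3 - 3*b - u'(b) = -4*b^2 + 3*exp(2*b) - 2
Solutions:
 u(b) = C1 - b^4/4 + 4*b^3/3 - 3*b^2/2 + 2*b - 3*exp(2*b)/2


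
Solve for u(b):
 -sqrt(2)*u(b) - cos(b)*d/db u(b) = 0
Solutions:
 u(b) = C1*(sin(b) - 1)^(sqrt(2)/2)/(sin(b) + 1)^(sqrt(2)/2)


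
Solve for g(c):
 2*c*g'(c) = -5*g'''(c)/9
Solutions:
 g(c) = C1 + Integral(C2*airyai(-18^(1/3)*5^(2/3)*c/5) + C3*airybi(-18^(1/3)*5^(2/3)*c/5), c)


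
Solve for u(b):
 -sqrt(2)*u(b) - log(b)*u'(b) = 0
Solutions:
 u(b) = C1*exp(-sqrt(2)*li(b))


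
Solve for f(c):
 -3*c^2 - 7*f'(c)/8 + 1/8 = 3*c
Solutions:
 f(c) = C1 - 8*c^3/7 - 12*c^2/7 + c/7


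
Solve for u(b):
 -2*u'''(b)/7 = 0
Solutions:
 u(b) = C1 + C2*b + C3*b^2


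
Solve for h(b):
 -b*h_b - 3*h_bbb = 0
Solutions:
 h(b) = C1 + Integral(C2*airyai(-3^(2/3)*b/3) + C3*airybi(-3^(2/3)*b/3), b)


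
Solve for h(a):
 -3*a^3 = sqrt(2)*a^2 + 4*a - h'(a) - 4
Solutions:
 h(a) = C1 + 3*a^4/4 + sqrt(2)*a^3/3 + 2*a^2 - 4*a


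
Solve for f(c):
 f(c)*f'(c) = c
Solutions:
 f(c) = -sqrt(C1 + c^2)
 f(c) = sqrt(C1 + c^2)


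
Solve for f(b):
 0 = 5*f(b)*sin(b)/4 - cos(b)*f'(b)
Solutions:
 f(b) = C1/cos(b)^(5/4)


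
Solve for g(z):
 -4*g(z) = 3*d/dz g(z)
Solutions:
 g(z) = C1*exp(-4*z/3)


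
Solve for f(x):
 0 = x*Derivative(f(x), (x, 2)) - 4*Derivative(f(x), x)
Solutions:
 f(x) = C1 + C2*x^5


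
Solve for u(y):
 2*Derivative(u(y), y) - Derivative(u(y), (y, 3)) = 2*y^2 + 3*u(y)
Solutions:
 u(y) = C1*exp(6^(1/3)*y*(4*3^(1/3)/(sqrt(633) + 27)^(1/3) + 2^(1/3)*(sqrt(633) + 27)^(1/3))/12)*sin(2^(1/3)*3^(1/6)*y*(-2^(1/3)*3^(2/3)*(sqrt(633) + 27)^(1/3)/12 + (sqrt(633) + 27)^(-1/3))) + C2*exp(6^(1/3)*y*(4*3^(1/3)/(sqrt(633) + 27)^(1/3) + 2^(1/3)*(sqrt(633) + 27)^(1/3))/12)*cos(2^(1/3)*3^(1/6)*y*(-2^(1/3)*3^(2/3)*(sqrt(633) + 27)^(1/3)/12 + (sqrt(633) + 27)^(-1/3))) + C3*exp(-6^(1/3)*y*(4*3^(1/3)/(sqrt(633) + 27)^(1/3) + 2^(1/3)*(sqrt(633) + 27)^(1/3))/6) - 2*y^2/3 - 8*y/9 - 16/27


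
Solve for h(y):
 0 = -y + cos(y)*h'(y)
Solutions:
 h(y) = C1 + Integral(y/cos(y), y)


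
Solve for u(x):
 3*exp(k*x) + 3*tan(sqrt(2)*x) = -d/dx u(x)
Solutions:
 u(x) = C1 - 3*Piecewise((exp(k*x)/k, Ne(k, 0)), (x, True)) + 3*sqrt(2)*log(cos(sqrt(2)*x))/2


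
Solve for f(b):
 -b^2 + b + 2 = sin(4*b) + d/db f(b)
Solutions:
 f(b) = C1 - b^3/3 + b^2/2 + 2*b + cos(4*b)/4


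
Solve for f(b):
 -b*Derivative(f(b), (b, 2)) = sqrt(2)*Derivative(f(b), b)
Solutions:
 f(b) = C1 + C2*b^(1 - sqrt(2))


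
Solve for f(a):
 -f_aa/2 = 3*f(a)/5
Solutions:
 f(a) = C1*sin(sqrt(30)*a/5) + C2*cos(sqrt(30)*a/5)


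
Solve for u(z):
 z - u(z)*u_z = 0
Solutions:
 u(z) = -sqrt(C1 + z^2)
 u(z) = sqrt(C1 + z^2)


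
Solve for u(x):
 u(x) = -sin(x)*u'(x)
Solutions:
 u(x) = C1*sqrt(cos(x) + 1)/sqrt(cos(x) - 1)


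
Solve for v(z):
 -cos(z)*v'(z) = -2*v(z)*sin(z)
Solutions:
 v(z) = C1/cos(z)^2


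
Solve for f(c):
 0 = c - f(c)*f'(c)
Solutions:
 f(c) = -sqrt(C1 + c^2)
 f(c) = sqrt(C1 + c^2)


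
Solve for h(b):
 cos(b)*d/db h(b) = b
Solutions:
 h(b) = C1 + Integral(b/cos(b), b)


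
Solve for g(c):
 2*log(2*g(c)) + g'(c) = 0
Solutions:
 Integral(1/(log(_y) + log(2)), (_y, g(c)))/2 = C1 - c


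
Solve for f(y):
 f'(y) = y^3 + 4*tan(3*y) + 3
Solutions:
 f(y) = C1 + y^4/4 + 3*y - 4*log(cos(3*y))/3


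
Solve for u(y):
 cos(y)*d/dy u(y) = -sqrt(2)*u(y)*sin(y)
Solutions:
 u(y) = C1*cos(y)^(sqrt(2))


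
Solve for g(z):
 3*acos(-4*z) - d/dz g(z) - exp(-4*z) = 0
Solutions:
 g(z) = C1 + 3*z*acos(-4*z) + 3*sqrt(1 - 16*z^2)/4 + exp(-4*z)/4


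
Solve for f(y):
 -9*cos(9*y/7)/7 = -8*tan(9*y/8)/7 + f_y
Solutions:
 f(y) = C1 - 64*log(cos(9*y/8))/63 - sin(9*y/7)


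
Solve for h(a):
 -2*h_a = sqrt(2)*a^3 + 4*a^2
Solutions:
 h(a) = C1 - sqrt(2)*a^4/8 - 2*a^3/3


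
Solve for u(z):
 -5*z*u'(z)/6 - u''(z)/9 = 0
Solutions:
 u(z) = C1 + C2*erf(sqrt(15)*z/2)


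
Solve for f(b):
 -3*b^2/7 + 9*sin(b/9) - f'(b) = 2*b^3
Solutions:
 f(b) = C1 - b^4/2 - b^3/7 - 81*cos(b/9)


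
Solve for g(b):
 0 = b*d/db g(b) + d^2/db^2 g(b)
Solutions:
 g(b) = C1 + C2*erf(sqrt(2)*b/2)


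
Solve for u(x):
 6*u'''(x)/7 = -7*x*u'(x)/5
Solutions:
 u(x) = C1 + Integral(C2*airyai(-210^(2/3)*x/30) + C3*airybi(-210^(2/3)*x/30), x)


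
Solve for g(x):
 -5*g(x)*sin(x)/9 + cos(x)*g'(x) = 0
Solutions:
 g(x) = C1/cos(x)^(5/9)


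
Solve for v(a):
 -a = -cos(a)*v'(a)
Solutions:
 v(a) = C1 + Integral(a/cos(a), a)


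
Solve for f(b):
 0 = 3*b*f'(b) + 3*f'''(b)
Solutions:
 f(b) = C1 + Integral(C2*airyai(-b) + C3*airybi(-b), b)


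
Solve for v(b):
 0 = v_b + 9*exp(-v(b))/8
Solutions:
 v(b) = log(C1 - 9*b/8)


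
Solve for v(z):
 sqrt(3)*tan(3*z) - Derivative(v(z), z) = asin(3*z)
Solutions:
 v(z) = C1 - z*asin(3*z) - sqrt(1 - 9*z^2)/3 - sqrt(3)*log(cos(3*z))/3


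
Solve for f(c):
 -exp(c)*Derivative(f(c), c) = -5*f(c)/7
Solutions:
 f(c) = C1*exp(-5*exp(-c)/7)


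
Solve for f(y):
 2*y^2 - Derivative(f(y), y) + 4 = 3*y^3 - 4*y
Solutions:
 f(y) = C1 - 3*y^4/4 + 2*y^3/3 + 2*y^2 + 4*y


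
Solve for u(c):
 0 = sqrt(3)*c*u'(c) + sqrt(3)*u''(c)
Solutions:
 u(c) = C1 + C2*erf(sqrt(2)*c/2)


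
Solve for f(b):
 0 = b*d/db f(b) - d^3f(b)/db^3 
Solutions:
 f(b) = C1 + Integral(C2*airyai(b) + C3*airybi(b), b)


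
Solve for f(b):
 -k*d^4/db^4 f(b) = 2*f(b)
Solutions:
 f(b) = C1*exp(-2^(1/4)*b*(-1/k)^(1/4)) + C2*exp(2^(1/4)*b*(-1/k)^(1/4)) + C3*exp(-2^(1/4)*I*b*(-1/k)^(1/4)) + C4*exp(2^(1/4)*I*b*(-1/k)^(1/4))


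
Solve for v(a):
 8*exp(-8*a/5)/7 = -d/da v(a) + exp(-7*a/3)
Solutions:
 v(a) = C1 - 3*exp(-7*a/3)/7 + 5*exp(-8*a/5)/7


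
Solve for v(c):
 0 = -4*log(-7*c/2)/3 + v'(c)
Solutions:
 v(c) = C1 + 4*c*log(-c)/3 + 4*c*(-1 - log(2) + log(7))/3


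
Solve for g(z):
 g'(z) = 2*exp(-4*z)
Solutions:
 g(z) = C1 - exp(-4*z)/2


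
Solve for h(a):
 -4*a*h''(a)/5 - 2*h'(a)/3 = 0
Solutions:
 h(a) = C1 + C2*a^(1/6)


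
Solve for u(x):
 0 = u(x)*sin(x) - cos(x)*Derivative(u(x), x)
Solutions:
 u(x) = C1/cos(x)


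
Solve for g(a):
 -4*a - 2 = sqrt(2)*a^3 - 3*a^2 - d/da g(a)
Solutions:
 g(a) = C1 + sqrt(2)*a^4/4 - a^3 + 2*a^2 + 2*a


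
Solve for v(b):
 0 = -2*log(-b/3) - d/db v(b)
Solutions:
 v(b) = C1 - 2*b*log(-b) + 2*b*(1 + log(3))


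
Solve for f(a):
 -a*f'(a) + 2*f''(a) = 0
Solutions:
 f(a) = C1 + C2*erfi(a/2)


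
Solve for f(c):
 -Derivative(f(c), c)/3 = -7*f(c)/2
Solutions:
 f(c) = C1*exp(21*c/2)


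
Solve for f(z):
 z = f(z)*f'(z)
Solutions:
 f(z) = -sqrt(C1 + z^2)
 f(z) = sqrt(C1 + z^2)


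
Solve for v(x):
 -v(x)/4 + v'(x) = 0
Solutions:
 v(x) = C1*exp(x/4)


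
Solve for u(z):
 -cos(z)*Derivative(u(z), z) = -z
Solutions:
 u(z) = C1 + Integral(z/cos(z), z)


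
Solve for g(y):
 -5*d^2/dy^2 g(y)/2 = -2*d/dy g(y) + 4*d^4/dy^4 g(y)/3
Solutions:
 g(y) = C1 + C2*exp(2^(1/3)*y*(-(24 + sqrt(826))^(1/3) + 5*2^(1/3)/(24 + sqrt(826))^(1/3))/8)*sin(2^(1/3)*sqrt(3)*y*(5*2^(1/3)/(24 + sqrt(826))^(1/3) + (24 + sqrt(826))^(1/3))/8) + C3*exp(2^(1/3)*y*(-(24 + sqrt(826))^(1/3) + 5*2^(1/3)/(24 + sqrt(826))^(1/3))/8)*cos(2^(1/3)*sqrt(3)*y*(5*2^(1/3)/(24 + sqrt(826))^(1/3) + (24 + sqrt(826))^(1/3))/8) + C4*exp(-2^(1/3)*y*(-(24 + sqrt(826))^(1/3) + 5*2^(1/3)/(24 + sqrt(826))^(1/3))/4)


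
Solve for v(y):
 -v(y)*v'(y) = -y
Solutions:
 v(y) = -sqrt(C1 + y^2)
 v(y) = sqrt(C1 + y^2)


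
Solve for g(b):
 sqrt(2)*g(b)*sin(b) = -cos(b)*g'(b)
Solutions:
 g(b) = C1*cos(b)^(sqrt(2))


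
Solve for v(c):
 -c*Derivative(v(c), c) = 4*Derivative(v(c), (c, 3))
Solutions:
 v(c) = C1 + Integral(C2*airyai(-2^(1/3)*c/2) + C3*airybi(-2^(1/3)*c/2), c)


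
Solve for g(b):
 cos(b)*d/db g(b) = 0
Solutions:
 g(b) = C1


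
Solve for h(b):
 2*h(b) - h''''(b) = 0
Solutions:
 h(b) = C1*exp(-2^(1/4)*b) + C2*exp(2^(1/4)*b) + C3*sin(2^(1/4)*b) + C4*cos(2^(1/4)*b)


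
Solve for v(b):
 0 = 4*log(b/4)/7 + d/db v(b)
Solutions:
 v(b) = C1 - 4*b*log(b)/7 + 4*b/7 + 8*b*log(2)/7


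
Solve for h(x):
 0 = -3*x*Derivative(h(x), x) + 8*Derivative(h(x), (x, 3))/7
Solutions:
 h(x) = C1 + Integral(C2*airyai(21^(1/3)*x/2) + C3*airybi(21^(1/3)*x/2), x)


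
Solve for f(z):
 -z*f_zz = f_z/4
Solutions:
 f(z) = C1 + C2*z^(3/4)


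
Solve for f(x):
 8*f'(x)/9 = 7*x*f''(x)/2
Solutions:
 f(x) = C1 + C2*x^(79/63)


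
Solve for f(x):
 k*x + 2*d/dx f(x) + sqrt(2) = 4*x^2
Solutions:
 f(x) = C1 - k*x^2/4 + 2*x^3/3 - sqrt(2)*x/2


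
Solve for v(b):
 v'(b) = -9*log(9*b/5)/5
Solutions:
 v(b) = C1 - 9*b*log(b)/5 - 18*b*log(3)/5 + 9*b/5 + 9*b*log(5)/5


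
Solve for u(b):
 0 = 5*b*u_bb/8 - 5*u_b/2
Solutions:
 u(b) = C1 + C2*b^5


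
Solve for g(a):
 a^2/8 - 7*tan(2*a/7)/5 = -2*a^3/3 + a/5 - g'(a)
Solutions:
 g(a) = C1 - a^4/6 - a^3/24 + a^2/10 - 49*log(cos(2*a/7))/10


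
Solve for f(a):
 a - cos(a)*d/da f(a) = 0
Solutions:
 f(a) = C1 + Integral(a/cos(a), a)


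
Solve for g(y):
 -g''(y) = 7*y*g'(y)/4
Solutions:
 g(y) = C1 + C2*erf(sqrt(14)*y/4)


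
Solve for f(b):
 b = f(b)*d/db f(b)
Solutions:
 f(b) = -sqrt(C1 + b^2)
 f(b) = sqrt(C1 + b^2)


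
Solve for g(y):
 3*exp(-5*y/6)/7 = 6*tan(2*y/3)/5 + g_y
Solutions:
 g(y) = C1 - 9*log(tan(2*y/3)^2 + 1)/10 - 18*exp(-5*y/6)/35


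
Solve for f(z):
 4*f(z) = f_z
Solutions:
 f(z) = C1*exp(4*z)


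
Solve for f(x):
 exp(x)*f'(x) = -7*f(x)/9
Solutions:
 f(x) = C1*exp(7*exp(-x)/9)


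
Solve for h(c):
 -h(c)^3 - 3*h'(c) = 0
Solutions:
 h(c) = -sqrt(6)*sqrt(-1/(C1 - c))/2
 h(c) = sqrt(6)*sqrt(-1/(C1 - c))/2


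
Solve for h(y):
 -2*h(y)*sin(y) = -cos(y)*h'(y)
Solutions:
 h(y) = C1/cos(y)^2


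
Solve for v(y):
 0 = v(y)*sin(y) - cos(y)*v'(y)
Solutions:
 v(y) = C1/cos(y)


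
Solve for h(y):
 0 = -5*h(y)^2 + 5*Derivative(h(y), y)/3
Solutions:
 h(y) = -1/(C1 + 3*y)


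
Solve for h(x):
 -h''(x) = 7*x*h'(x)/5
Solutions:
 h(x) = C1 + C2*erf(sqrt(70)*x/10)


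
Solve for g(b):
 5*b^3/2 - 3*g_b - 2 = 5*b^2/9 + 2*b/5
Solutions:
 g(b) = C1 + 5*b^4/24 - 5*b^3/81 - b^2/15 - 2*b/3


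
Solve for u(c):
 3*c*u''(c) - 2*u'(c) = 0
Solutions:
 u(c) = C1 + C2*c^(5/3)


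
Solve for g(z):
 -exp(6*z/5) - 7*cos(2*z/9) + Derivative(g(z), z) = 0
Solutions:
 g(z) = C1 + 5*exp(6*z/5)/6 + 63*sin(2*z/9)/2


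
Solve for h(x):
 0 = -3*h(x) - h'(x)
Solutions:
 h(x) = C1*exp(-3*x)


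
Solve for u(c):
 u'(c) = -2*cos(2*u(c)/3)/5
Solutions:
 2*c/5 - 3*log(sin(2*u(c)/3) - 1)/4 + 3*log(sin(2*u(c)/3) + 1)/4 = C1


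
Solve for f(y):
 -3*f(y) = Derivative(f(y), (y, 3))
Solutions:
 f(y) = C3*exp(-3^(1/3)*y) + (C1*sin(3^(5/6)*y/2) + C2*cos(3^(5/6)*y/2))*exp(3^(1/3)*y/2)


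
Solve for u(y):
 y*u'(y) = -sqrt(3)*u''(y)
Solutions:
 u(y) = C1 + C2*erf(sqrt(2)*3^(3/4)*y/6)


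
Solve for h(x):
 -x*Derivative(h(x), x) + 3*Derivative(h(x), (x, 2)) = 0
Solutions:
 h(x) = C1 + C2*erfi(sqrt(6)*x/6)


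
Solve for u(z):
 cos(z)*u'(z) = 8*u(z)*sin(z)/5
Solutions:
 u(z) = C1/cos(z)^(8/5)


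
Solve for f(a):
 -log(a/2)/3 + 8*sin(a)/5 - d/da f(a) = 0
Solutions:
 f(a) = C1 - a*log(a)/3 + a*log(2)/3 + a/3 - 8*cos(a)/5


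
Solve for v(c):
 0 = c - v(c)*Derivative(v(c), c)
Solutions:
 v(c) = -sqrt(C1 + c^2)
 v(c) = sqrt(C1 + c^2)


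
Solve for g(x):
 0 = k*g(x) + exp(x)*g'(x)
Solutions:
 g(x) = C1*exp(k*exp(-x))


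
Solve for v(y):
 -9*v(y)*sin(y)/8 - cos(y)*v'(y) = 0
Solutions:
 v(y) = C1*cos(y)^(9/8)


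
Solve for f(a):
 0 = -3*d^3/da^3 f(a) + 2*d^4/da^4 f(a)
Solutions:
 f(a) = C1 + C2*a + C3*a^2 + C4*exp(3*a/2)


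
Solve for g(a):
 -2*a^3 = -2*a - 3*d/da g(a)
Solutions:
 g(a) = C1 + a^4/6 - a^2/3


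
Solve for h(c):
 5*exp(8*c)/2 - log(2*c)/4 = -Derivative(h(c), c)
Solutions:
 h(c) = C1 + c*log(c)/4 + c*(-1 + log(2))/4 - 5*exp(8*c)/16


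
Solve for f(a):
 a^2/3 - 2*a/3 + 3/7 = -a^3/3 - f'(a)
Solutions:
 f(a) = C1 - a^4/12 - a^3/9 + a^2/3 - 3*a/7


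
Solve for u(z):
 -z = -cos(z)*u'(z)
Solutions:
 u(z) = C1 + Integral(z/cos(z), z)


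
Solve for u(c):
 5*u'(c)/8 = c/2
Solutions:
 u(c) = C1 + 2*c^2/5


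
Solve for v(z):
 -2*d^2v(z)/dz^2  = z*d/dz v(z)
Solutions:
 v(z) = C1 + C2*erf(z/2)


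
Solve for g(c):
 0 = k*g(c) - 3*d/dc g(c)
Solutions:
 g(c) = C1*exp(c*k/3)


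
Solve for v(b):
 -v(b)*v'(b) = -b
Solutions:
 v(b) = -sqrt(C1 + b^2)
 v(b) = sqrt(C1 + b^2)


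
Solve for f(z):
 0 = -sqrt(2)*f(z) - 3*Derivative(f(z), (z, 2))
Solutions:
 f(z) = C1*sin(2^(1/4)*sqrt(3)*z/3) + C2*cos(2^(1/4)*sqrt(3)*z/3)


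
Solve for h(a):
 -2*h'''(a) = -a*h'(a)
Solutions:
 h(a) = C1 + Integral(C2*airyai(2^(2/3)*a/2) + C3*airybi(2^(2/3)*a/2), a)


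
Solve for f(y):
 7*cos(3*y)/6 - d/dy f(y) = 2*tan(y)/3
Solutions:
 f(y) = C1 + 2*log(cos(y))/3 + 7*sin(3*y)/18


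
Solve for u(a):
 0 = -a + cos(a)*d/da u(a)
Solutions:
 u(a) = C1 + Integral(a/cos(a), a)


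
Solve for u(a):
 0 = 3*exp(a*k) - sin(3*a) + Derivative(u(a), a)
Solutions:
 u(a) = C1 - cos(3*a)/3 - 3*exp(a*k)/k


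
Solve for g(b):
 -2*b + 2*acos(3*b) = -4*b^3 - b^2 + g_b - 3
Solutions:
 g(b) = C1 + b^4 + b^3/3 - b^2 + 2*b*acos(3*b) + 3*b - 2*sqrt(1 - 9*b^2)/3


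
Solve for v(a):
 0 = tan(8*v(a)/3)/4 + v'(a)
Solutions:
 v(a) = -3*asin(C1*exp(-2*a/3))/8 + 3*pi/8
 v(a) = 3*asin(C1*exp(-2*a/3))/8


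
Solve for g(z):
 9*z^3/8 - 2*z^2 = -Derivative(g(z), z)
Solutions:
 g(z) = C1 - 9*z^4/32 + 2*z^3/3


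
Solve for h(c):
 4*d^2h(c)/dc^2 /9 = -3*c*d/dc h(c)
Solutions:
 h(c) = C1 + C2*erf(3*sqrt(6)*c/4)


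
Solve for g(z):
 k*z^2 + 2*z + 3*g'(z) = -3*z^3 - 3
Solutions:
 g(z) = C1 - k*z^3/9 - z^4/4 - z^2/3 - z


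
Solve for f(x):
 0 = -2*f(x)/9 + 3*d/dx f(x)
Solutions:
 f(x) = C1*exp(2*x/27)


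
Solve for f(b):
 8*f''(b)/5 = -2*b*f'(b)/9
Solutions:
 f(b) = C1 + C2*erf(sqrt(10)*b/12)


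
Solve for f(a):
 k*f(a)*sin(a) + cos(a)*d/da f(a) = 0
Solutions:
 f(a) = C1*exp(k*log(cos(a)))


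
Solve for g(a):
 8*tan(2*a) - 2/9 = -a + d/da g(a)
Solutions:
 g(a) = C1 + a^2/2 - 2*a/9 - 4*log(cos(2*a))


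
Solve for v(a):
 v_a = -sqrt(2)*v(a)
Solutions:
 v(a) = C1*exp(-sqrt(2)*a)


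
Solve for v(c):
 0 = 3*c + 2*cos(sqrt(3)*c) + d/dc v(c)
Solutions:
 v(c) = C1 - 3*c^2/2 - 2*sqrt(3)*sin(sqrt(3)*c)/3


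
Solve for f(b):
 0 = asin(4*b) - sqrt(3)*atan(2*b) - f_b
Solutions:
 f(b) = C1 + b*asin(4*b) + sqrt(1 - 16*b^2)/4 - sqrt(3)*(b*atan(2*b) - log(4*b^2 + 1)/4)


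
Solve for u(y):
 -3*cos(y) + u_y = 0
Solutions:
 u(y) = C1 + 3*sin(y)


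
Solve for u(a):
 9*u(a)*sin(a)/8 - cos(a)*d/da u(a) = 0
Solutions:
 u(a) = C1/cos(a)^(9/8)


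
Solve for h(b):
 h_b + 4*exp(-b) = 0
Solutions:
 h(b) = C1 + 4*exp(-b)


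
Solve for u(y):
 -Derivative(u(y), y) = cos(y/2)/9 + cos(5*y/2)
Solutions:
 u(y) = C1 - 2*sin(y/2)/9 - 2*sin(5*y/2)/5


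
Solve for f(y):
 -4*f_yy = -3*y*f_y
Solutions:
 f(y) = C1 + C2*erfi(sqrt(6)*y/4)


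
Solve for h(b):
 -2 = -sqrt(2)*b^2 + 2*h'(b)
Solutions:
 h(b) = C1 + sqrt(2)*b^3/6 - b


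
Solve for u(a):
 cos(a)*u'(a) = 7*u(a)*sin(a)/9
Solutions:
 u(a) = C1/cos(a)^(7/9)


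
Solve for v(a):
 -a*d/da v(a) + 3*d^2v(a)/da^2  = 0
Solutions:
 v(a) = C1 + C2*erfi(sqrt(6)*a/6)


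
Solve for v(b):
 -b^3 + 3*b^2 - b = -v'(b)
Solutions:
 v(b) = C1 + b^4/4 - b^3 + b^2/2


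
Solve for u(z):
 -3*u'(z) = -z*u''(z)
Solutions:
 u(z) = C1 + C2*z^4


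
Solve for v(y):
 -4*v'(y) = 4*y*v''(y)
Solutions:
 v(y) = C1 + C2*log(y)


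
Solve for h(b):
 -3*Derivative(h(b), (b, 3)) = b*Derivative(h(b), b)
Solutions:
 h(b) = C1 + Integral(C2*airyai(-3^(2/3)*b/3) + C3*airybi(-3^(2/3)*b/3), b)


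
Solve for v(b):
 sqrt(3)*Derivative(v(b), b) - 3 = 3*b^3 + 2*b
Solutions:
 v(b) = C1 + sqrt(3)*b^4/4 + sqrt(3)*b^2/3 + sqrt(3)*b


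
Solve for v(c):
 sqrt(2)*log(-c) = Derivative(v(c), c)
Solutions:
 v(c) = C1 + sqrt(2)*c*log(-c) - sqrt(2)*c


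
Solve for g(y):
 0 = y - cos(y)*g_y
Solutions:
 g(y) = C1 + Integral(y/cos(y), y)


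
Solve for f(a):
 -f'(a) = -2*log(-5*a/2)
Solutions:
 f(a) = C1 + 2*a*log(-a) + 2*a*(-1 - log(2) + log(5))


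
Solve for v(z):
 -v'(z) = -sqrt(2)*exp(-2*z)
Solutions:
 v(z) = C1 - sqrt(2)*exp(-2*z)/2


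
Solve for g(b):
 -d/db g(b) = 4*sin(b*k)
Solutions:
 g(b) = C1 + 4*cos(b*k)/k


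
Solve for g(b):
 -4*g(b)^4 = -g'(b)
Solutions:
 g(b) = (-1/(C1 + 12*b))^(1/3)
 g(b) = (-1/(C1 + 4*b))^(1/3)*(-3^(2/3) - 3*3^(1/6)*I)/6
 g(b) = (-1/(C1 + 4*b))^(1/3)*(-3^(2/3) + 3*3^(1/6)*I)/6


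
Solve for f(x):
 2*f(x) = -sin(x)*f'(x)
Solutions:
 f(x) = C1*(cos(x) + 1)/(cos(x) - 1)


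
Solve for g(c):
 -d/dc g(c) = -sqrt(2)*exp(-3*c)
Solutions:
 g(c) = C1 - sqrt(2)*exp(-3*c)/3


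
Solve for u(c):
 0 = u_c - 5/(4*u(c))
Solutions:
 u(c) = -sqrt(C1 + 10*c)/2
 u(c) = sqrt(C1 + 10*c)/2


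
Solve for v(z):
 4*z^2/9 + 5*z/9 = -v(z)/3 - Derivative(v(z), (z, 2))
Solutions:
 v(z) = C1*sin(sqrt(3)*z/3) + C2*cos(sqrt(3)*z/3) - 4*z^2/3 - 5*z/3 + 8


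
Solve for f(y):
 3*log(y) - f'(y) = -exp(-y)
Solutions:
 f(y) = C1 + 3*y*log(y) - 3*y - exp(-y)


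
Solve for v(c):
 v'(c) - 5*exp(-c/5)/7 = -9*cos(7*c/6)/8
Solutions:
 v(c) = C1 - 27*sin(7*c/6)/28 - 25*exp(-c/5)/7


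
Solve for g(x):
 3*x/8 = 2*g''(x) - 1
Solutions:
 g(x) = C1 + C2*x + x^3/32 + x^2/4


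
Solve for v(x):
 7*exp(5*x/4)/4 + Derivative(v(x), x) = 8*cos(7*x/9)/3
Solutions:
 v(x) = C1 - 7*exp(5*x/4)/5 + 24*sin(7*x/9)/7


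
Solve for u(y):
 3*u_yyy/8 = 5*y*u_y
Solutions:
 u(y) = C1 + Integral(C2*airyai(2*3^(2/3)*5^(1/3)*y/3) + C3*airybi(2*3^(2/3)*5^(1/3)*y/3), y)


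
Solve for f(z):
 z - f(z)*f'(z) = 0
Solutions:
 f(z) = -sqrt(C1 + z^2)
 f(z) = sqrt(C1 + z^2)


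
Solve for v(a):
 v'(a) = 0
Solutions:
 v(a) = C1


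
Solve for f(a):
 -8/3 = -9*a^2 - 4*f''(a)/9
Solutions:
 f(a) = C1 + C2*a - 27*a^4/16 + 3*a^2


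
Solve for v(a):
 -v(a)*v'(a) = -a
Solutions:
 v(a) = -sqrt(C1 + a^2)
 v(a) = sqrt(C1 + a^2)


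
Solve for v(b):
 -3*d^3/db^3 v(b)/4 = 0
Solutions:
 v(b) = C1 + C2*b + C3*b^2


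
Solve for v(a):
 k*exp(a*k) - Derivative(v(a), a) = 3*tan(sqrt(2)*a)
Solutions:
 v(a) = C1 + k*Piecewise((exp(a*k)/k, Ne(k, 0)), (a, True)) + 3*sqrt(2)*log(cos(sqrt(2)*a))/2


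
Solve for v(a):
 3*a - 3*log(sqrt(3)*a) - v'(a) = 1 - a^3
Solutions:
 v(a) = C1 + a^4/4 + 3*a^2/2 - 3*a*log(a) - 3*a*log(3)/2 + 2*a


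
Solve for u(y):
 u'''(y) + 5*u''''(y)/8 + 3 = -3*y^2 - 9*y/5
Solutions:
 u(y) = C1 + C2*y + C3*y^2 + C4*exp(-8*y/5) - y^5/20 + 13*y^4/160 - 45*y^3/64


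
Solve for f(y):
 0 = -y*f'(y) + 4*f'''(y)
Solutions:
 f(y) = C1 + Integral(C2*airyai(2^(1/3)*y/2) + C3*airybi(2^(1/3)*y/2), y)


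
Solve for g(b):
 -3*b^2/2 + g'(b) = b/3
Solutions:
 g(b) = C1 + b^3/2 + b^2/6


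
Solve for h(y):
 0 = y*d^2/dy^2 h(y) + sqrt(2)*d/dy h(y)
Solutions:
 h(y) = C1 + C2*y^(1 - sqrt(2))


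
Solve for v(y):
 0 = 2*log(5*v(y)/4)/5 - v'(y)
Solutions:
 5*Integral(1/(-log(_y) - log(5) + 2*log(2)), (_y, v(y)))/2 = C1 - y


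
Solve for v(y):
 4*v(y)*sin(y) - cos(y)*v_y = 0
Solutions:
 v(y) = C1/cos(y)^4


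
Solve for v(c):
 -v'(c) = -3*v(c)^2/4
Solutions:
 v(c) = -4/(C1 + 3*c)


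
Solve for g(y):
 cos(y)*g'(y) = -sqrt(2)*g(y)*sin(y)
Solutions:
 g(y) = C1*cos(y)^(sqrt(2))


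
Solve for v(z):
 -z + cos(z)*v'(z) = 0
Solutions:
 v(z) = C1 + Integral(z/cos(z), z)


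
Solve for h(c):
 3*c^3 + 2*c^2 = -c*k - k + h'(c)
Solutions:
 h(c) = C1 + 3*c^4/4 + 2*c^3/3 + c^2*k/2 + c*k


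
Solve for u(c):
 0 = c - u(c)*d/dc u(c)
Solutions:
 u(c) = -sqrt(C1 + c^2)
 u(c) = sqrt(C1 + c^2)


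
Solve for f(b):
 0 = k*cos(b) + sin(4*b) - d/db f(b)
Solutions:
 f(b) = C1 + k*sin(b) - cos(4*b)/4


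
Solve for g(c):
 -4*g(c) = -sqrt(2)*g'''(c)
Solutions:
 g(c) = C3*exp(sqrt(2)*c) + (C1*sin(sqrt(6)*c/2) + C2*cos(sqrt(6)*c/2))*exp(-sqrt(2)*c/2)


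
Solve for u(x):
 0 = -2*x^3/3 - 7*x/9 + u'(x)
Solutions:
 u(x) = C1 + x^4/6 + 7*x^2/18


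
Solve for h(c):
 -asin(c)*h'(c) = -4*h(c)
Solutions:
 h(c) = C1*exp(4*Integral(1/asin(c), c))


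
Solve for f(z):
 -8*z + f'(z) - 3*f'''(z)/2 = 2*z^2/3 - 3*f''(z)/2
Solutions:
 f(z) = C1 + C2*exp(z*(3 - sqrt(33))/6) + C3*exp(z*(3 + sqrt(33))/6) + 2*z^3/9 + 3*z^2 - 7*z
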